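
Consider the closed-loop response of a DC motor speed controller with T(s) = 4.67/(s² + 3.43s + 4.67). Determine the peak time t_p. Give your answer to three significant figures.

Matching coefficients with s² + 2ζω_n s + ω_n² gives ω_n² = 4.67 ⇒ ω_n = 2.16 rad/s, and ζ = 3.43/(2ω_n) = 0.794.
ω_d = ω_n√(1−ζ²) = 1.31 rad/s. Then t_p = π/ω_d = 2.39 s.

t_p ≈ 2.39 s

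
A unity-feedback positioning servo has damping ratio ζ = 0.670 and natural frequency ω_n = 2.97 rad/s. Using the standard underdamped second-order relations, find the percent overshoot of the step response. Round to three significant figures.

For an underdamped second-order system, %OS = 100·exp(−πζ/√(1−ζ²)).
πζ/√(1−ζ²) = π·0.670/√(1−0.449) = 2.835, so %OS = 100·e^(−2.835) = 5.87%.

%OS ≈ 5.87%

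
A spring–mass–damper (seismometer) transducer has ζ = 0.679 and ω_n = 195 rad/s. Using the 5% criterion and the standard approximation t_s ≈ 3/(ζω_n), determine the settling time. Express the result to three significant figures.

t_s ≈ 0.0227 s

t_s ≈ 3/(ζω_n) = 3/(0.679 × 195) = 0.0227 s.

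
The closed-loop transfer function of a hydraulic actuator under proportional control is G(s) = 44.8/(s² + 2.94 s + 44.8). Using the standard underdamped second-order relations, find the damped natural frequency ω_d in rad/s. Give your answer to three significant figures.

Comparing the denominator to s² + 2ζω_n s + ω_n²: ω_n = √44.8 = 6.69 rad/s, and 2ζω_n = 2.94 so ζ = 2.94/(2·6.69) = 0.220.
ω_d = ω_n√(1−ζ²) = 6.53 rad/s.

ω_d ≈ 6.53 rad/s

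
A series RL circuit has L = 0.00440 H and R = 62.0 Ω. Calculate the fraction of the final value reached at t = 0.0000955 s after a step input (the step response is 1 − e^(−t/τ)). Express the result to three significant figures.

τ = L/R = 0.00440/62.0 = 0.0000710 s.
y(t)/y_∞ = 1 − e^(−t/τ) = 1 − e^(−0.0000955/0.0000710) = 1 − e^(−1.35) = 0.740.

y/y_∞ ≈ 0.740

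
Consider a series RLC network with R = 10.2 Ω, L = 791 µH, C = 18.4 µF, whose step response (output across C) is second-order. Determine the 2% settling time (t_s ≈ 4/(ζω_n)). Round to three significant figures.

For a series RLC circuit (capacitor voltage as output), ω_n = 1/√(LC) = 1/√(791 µH · 18.4 µF) = 8290 rad/s.
ζ = (R/2)·√(C/L) = (10.2/2)·√(18.4 µF/791 µH) = 0.778.
t_s ≈ 4/(ζω_n) = 0.000620 s.

t_s ≈ 0.000620 s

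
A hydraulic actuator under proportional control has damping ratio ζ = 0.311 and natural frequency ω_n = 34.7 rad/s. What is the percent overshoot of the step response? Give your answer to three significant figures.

For an underdamped second-order system, %OS = 100·exp(−πζ/√(1−ζ²)).
πζ/√(1−ζ²) = π·0.311/√(1−0.0967) = 1.028, so %OS = 100·e^(−1.028) = 35.8%.

%OS ≈ 35.8%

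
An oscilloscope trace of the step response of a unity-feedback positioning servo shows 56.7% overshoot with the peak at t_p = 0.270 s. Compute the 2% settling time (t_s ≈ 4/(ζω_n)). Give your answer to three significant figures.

t_s ≈ 1.90 s

From the overshoot, ζ = −ln(OS)/√(π²+ln²(OS)) = 0.178.
t_p = π/ω_d ⇒ ω_d = 11.6 rad/s; then ω_n = ω_d/√(1−ζ²) = 11.8 rad/s.
t_s ≈ 4/(ζω_n) = 4/(0.178·11.8) = 1.90 s.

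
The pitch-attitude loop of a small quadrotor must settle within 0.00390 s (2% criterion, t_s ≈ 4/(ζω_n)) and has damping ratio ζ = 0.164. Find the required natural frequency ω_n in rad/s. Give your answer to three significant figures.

ω_n ≈ 6250 rad/s

Rearranging t_s ≈ 4/(ζω_n) gives ω_n = 4/(ζ·t_s) = 4/(0.164 × 0.00390) = 6250 rad/s.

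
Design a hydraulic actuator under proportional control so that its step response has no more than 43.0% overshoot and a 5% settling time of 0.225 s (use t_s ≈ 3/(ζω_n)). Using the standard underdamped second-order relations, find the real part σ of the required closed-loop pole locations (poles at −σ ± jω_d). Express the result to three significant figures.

The settling-time spec alone fixes σ = ζω_n = 3/t_s = 3/0.225 = 13.3.
(Overshoot then fixes ζ = 0.259 and hence ω_d = σ·√(1−ζ²)/ζ = 49.6 rad/s.)

σ ≈ 13.3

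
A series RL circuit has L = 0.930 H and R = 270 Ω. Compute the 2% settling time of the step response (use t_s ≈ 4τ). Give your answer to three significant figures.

t_s ≈ 0.0138 s

τ = L/R = 0.930/270 = 0.00344 s.
t_s ≈ 4τ = 0.0138 s.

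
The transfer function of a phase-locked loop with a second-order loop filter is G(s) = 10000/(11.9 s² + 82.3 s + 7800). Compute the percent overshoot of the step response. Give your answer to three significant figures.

%OS ≈ 65.2%

Dividing through by 11.9: denominator becomes s² + 6.916 s + 655.5.
So ω_n = √655.5 = 25.6 rad/s and ζ = 6.916/(2·25.6) = 0.135.
%OS = 100·exp(−πζ/√(1−ζ²)) = 65.2%.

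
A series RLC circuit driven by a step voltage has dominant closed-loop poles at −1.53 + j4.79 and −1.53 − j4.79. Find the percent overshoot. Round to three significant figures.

%OS ≈ 36.7%

The poles are at −σ ± jω_d with σ = 1.53 and ω_d = 4.79, so ω_n = √(σ²+ω_d²) = 5.03 rad/s and ζ = σ/ω_n = 0.304.
%OS = 100·exp(−πζ/√(1−ζ²)) = 36.7%.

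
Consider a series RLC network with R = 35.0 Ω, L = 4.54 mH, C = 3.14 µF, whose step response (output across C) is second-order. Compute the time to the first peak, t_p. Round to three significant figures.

t_p ≈ 0.000423 s

For a series RLC circuit (capacitor voltage as output), ω_n = 1/√(LC) = 1/√(4.54 mH · 3.14 µF) = 8380 rad/s.
ζ = (R/2)·√(C/L) = (35.0/2)·√(3.14 µF/4.54 mH) = 0.460.
ω_d = ω_n√(1−ζ²) = 7440 rad/s. t_p = π/ω_d = 0.000423 s.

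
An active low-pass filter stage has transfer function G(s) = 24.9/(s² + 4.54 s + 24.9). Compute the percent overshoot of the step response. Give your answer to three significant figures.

Matching coefficients with s² + 2ζω_n s + ω_n² gives ω_n² = 24.9 ⇒ ω_n = 4.99 rad/s, and ζ = 4.54/(2ω_n) = 0.455.
Overshoot: exp(−π·0.455/√(1−0.455²)) = 0.201, i.e. 20.1%.

%OS ≈ 20.1%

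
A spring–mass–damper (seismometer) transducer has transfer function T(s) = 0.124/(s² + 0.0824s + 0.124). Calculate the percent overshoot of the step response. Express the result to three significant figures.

Matching coefficients with s² + 2ζω_n s + ω_n² gives ω_n² = 0.124 ⇒ ω_n = 0.352 rad/s, and ζ = 0.0824/(2ω_n) = 0.117.
%OS = 100 e^{−πζ/√(1−ζ²)} with ζ = 0.117 gives 69.1%.

%OS ≈ 69.1%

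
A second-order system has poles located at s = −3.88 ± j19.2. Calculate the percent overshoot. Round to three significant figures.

%OS ≈ 53.0%

With σ = 3.88, ω_d = 19.2: ω_n = √(σ²+ω_d²) = 19.6 rad/s, ζ = σ/ω_n = 0.198.
Overshoot: exp(−π·0.198/√(1−0.198²)) = 0.530, i.e. 53.0%.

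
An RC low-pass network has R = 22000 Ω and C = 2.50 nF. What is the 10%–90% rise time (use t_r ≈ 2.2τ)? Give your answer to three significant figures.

τ = RC = 22000 × 2.50 nF = 0.0000550 s.
t_r ≈ 2.2τ = 0.000121 s.

t_r ≈ 0.000121 s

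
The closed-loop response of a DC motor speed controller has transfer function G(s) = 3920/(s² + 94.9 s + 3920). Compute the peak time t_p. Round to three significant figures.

Matching coefficients with s² + 2ζω_n s + ω_n² gives ω_n² = 3920 ⇒ ω_n = 62.6 rad/s, and ζ = 94.9/(2ω_n) = 0.758.
The damped frequency ω_d = ω_n√(1−ζ²) = 40.8 rad/s. Then t_p = π/ω_d = 0.0769 s.

t_p ≈ 0.0769 s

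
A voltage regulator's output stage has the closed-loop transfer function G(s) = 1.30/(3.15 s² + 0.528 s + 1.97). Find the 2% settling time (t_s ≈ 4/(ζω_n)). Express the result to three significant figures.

t_s ≈ 47.7 s

Dividing through by 3.15: denominator becomes s² + 0.1676 s + 0.6254.
So ω_n = √0.6254 = 0.791 rad/s and ζ = 0.1676/(2·0.791) = 0.106.
t_s ≈ 4/(ζω_n) = 47.7 s.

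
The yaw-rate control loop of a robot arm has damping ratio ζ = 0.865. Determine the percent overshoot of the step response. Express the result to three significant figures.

For an underdamped second-order system, %OS = 100·exp(−πζ/√(1−ζ²)).
πζ/√(1−ζ²) = π·0.865/√(1−0.748) = 5.416, so %OS = 100·e^(−5.416) = 0.445%.

%OS ≈ 0.445%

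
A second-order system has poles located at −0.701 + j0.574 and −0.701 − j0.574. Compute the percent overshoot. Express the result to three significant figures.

With σ = 0.701, ω_d = 0.574: ω_n = √(σ²+ω_d²) = 0.906 rad/s, ζ = σ/ω_n = 0.774.
Overshoot: exp(−π·0.774/√(1−0.774²)) = 0.0216, i.e. 2.16%.

%OS ≈ 2.16%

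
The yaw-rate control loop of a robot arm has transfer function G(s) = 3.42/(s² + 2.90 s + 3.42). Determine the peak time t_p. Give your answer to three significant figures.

t_p ≈ 2.74 s

ω_n = √3.42 = 1.85 rad/s; ζ = 2.90/(2·1.85) = 0.784.
ω_d = 1.85·√(1 − 0.784²) = 1.15 rad/s. Then t_p = π/ω_d = 2.74 s.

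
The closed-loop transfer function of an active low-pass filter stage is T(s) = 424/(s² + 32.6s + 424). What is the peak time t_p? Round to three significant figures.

t_p ≈ 0.250 s

Comparing the denominator to s² + 2ζω_n s + ω_n²: ω_n = √424 = 20.6 rad/s, and 2ζω_n = 32.6 so ζ = 32.6/(2·20.6) = 0.792.
ω_d = ω_n√(1−ζ²) = 12.6 rad/s. Then t_p = π/ω_d = 0.250 s.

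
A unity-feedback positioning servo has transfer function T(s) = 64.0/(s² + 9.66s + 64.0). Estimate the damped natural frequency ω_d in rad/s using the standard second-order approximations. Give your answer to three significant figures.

ω_d ≈ 6.38 rad/s

ω_n = √64.0 = 8.00 rad/s; ζ = 9.66/(2·8.00) = 0.604.
ω_d = ω_n√(1−ζ²) = 6.38 rad/s.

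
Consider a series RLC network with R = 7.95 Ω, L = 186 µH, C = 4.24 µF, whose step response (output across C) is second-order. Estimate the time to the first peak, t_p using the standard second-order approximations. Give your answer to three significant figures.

t_p ≈ 0.000110 s

For a series RLC circuit (capacitor voltage as output), ω_n = 1/√(LC) = 1/√(186 µH · 4.24 µF) = 35600 rad/s.
ζ = (R/2)·√(C/L) = (7.95/2)·√(4.24 µF/186 µH) = 0.600.
The damped frequency ω_d = ω_n√(1−ζ²) = 28500 rad/s. t_p = π/ω_d = 0.000110 s.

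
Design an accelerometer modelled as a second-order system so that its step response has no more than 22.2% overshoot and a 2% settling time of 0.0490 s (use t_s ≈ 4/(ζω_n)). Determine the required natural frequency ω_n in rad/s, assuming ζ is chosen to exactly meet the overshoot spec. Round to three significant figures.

From %OS = 100·exp(−πζ/√(1−ζ²)), invert to get ζ = −ln(OS)/√(π² + ln²(OS)) with OS = 0.222.
−ln 0.222 = 1.505, so ζ = 1.505/√(π² + 2.265) = 0.432.
Then ω_n = 4/(ζ t_s) = 4/(0.432 × 0.0490) = 189 rad/s.

ω_n ≈ 189 rad/s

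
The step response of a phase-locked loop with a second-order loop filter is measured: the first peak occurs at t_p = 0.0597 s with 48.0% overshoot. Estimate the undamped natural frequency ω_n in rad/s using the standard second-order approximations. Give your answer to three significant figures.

From the overshoot, ζ = −ln(OS)/√(π²+ln²(OS)) = 0.228.
t_p = π/ω_d ⇒ ω_d = 52.6 rad/s; then ω_n = ω_d/√(1−ζ²) = 54.0 rad/s.

ω_n ≈ 54.0 rad/s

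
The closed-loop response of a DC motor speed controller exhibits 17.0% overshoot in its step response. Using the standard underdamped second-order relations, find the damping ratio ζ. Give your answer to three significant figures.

ζ = −ln(OS)/√(π² + (ln OS)²). With OS = 0.170, ln OS = −1.772 and ζ = 1.772/3.607 = 0.491.

ζ ≈ 0.491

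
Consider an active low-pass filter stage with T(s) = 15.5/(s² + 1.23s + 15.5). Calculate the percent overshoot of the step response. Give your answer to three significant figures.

%OS ≈ 60.8%

Comparing the denominator to s² + 2ζω_n s + ω_n²: ω_n = √15.5 = 3.94 rad/s, and 2ζω_n = 1.23 so ζ = 1.23/(2·3.94) = 0.156.
Overshoot: exp(−π·0.156/√(1−0.156²)) = 0.608, i.e. 60.8%.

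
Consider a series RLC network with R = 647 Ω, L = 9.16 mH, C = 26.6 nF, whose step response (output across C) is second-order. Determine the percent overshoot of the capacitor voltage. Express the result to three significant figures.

%OS ≈ 12.5%

For a series RLC circuit (capacitor voltage as output), ω_n = 1/√(LC) = 1/√(9.16 mH · 26.6 nF) = 64100 rad/s.
ζ = (R/2)·√(C/L) = (647/2)·√(26.6 nF/9.16 mH) = 0.551.
%OS = 100 e^{−πζ/√(1−ζ²)} with ζ = 0.551 gives 12.5%.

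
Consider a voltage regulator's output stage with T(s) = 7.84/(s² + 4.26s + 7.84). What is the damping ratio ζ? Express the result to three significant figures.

ζ ≈ 0.761

Matching coefficients with s² + 2ζω_n s + ω_n² gives ω_n² = 7.84 ⇒ ω_n = 2.80 rad/s, and ζ = 4.26/(2ω_n) = 0.761.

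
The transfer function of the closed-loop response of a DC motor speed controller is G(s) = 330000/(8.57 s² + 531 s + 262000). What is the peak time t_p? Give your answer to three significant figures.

t_p ≈ 0.0183 s

Dividing through by 8.57: denominator becomes s² + 61.96 s + 30570.
So ω_n = √30570 = 175 rad/s and ζ = 61.96/(2·175) = 0.177.
ω_d = 175·√(1 − 0.177²) = 172 rad/s. t_p = π/ω_d = 0.0183 s.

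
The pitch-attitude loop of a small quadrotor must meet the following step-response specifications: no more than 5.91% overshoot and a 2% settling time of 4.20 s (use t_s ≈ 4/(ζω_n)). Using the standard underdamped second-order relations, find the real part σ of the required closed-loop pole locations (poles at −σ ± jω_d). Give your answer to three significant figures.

σ ≈ 0.952

The settling-time spec alone fixes σ = ζω_n = 4/t_s = 4/4.20 = 0.952.
(Overshoot then fixes ζ = 0.669 and hence ω_d = σ·√(1−ζ²)/ζ = 1.06 rad/s.)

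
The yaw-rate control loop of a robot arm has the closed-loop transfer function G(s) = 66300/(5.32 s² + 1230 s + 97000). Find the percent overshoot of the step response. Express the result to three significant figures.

Dividing through by 5.32: denominator becomes s² + 231.2 s + 18230.
So ω_n = √18230 = 135 rad/s and ζ = 231.2/(2·135) = 0.856.
Overshoot: exp(−π·0.856/√(1−0.856²)) = 0.00549, i.e. 0.549%.

%OS ≈ 0.549%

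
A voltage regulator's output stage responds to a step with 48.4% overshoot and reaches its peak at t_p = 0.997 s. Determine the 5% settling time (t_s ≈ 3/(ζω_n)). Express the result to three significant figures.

The overshoot fixes ζ = −ln(OS)/√(π²+ln²(OS)) = 0.225.
From t_p = π/ω_d, ω_d = π/0.997 = 3.15 rad/s, so ω_n = ω_d/√(1−ζ²) = 3.23 rad/s.
t_s ≈ 3/(ζω_n) = 3/(0.225·3.23) = 4.12 s.

t_s ≈ 4.12 s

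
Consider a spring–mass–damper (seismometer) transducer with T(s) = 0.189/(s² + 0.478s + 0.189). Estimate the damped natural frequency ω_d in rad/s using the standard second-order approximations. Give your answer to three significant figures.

Matching coefficients with s² + 2ζω_n s + ω_n² gives ω_n² = 0.189 ⇒ ω_n = 0.435 rad/s, and ζ = 0.478/(2ω_n) = 0.550.
The damped frequency ω_d = ω_n√(1−ζ²) = 0.363 rad/s.

ω_d ≈ 0.363 rad/s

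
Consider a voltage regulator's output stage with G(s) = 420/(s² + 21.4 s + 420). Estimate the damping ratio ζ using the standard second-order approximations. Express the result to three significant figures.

Matching coefficients with s² + 2ζω_n s + ω_n² gives ω_n² = 420 ⇒ ω_n = 20.5 rad/s, and ζ = 21.4/(2ω_n) = 0.522.

ζ ≈ 0.522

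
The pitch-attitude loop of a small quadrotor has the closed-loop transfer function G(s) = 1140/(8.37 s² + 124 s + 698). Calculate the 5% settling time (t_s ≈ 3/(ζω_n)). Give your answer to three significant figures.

t_s ≈ 0.405 s

Dividing through by 8.37: denominator becomes s² + 14.81 s + 83.39.
So ω_n = √83.39 = 9.13 rad/s and ζ = 14.81/(2·9.13) = 0.811.
t_s ≈ 3/(ζω_n) = 0.405 s.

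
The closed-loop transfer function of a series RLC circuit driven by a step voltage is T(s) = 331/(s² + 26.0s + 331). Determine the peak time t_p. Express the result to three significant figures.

Comparing the denominator to s² + 2ζω_n s + ω_n²: ω_n = √331 = 18.2 rad/s, and 2ζω_n = 26.0 so ζ = 26.0/(2·18.2) = 0.715.
The damped frequency ω_d = ω_n√(1−ζ²) = 12.7 rad/s. Then t_p = π/ω_d = 0.247 s.

t_p ≈ 0.247 s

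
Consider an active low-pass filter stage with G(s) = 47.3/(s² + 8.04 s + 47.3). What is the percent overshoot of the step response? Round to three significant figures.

%OS ≈ 10.4%

Comparing the denominator to s² + 2ζω_n s + ω_n²: ω_n = √47.3 = 6.88 rad/s, and 2ζω_n = 8.04 so ζ = 8.04/(2·6.88) = 0.585.
Overshoot: exp(−π·0.585/√(1−0.585²)) = 0.104, i.e. 10.4%.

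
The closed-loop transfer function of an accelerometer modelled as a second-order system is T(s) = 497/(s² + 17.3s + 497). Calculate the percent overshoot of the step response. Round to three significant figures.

Matching coefficients with s² + 2ζω_n s + ω_n² gives ω_n² = 497 ⇒ ω_n = 22.3 rad/s, and ζ = 17.3/(2ω_n) = 0.388.
Overshoot: exp(−π·0.388/√(1−0.388²)) = 0.266, i.e. 26.6%.

%OS ≈ 26.6%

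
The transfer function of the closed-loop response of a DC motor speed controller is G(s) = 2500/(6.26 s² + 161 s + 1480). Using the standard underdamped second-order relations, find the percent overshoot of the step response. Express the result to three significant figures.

Dividing through by 6.26: denominator becomes s² + 25.72 s + 236.4.
So ω_n = √236.4 = 15.4 rad/s and ζ = 25.72/(2·15.4) = 0.836.
%OS = 100·exp(−πζ/√(1−ζ²)) = 0.829%.

%OS ≈ 0.829%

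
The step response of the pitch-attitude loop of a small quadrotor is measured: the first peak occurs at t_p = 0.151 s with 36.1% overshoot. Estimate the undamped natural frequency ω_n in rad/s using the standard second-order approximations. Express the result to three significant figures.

ζ from %OS: ζ = |ln 0.361|/√(π²+ln²0.361) = 0.308.
t_p = π/ω_d ⇒ ω_d = 20.8 rad/s; then ω_n = ω_d/√(1−ζ²) = 21.9 rad/s.

ω_n ≈ 21.9 rad/s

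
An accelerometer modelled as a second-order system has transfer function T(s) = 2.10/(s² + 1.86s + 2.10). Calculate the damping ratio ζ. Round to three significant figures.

ω_n = √2.10 = 1.45 rad/s; ζ = 1.86/(2·1.45) = 0.642.

ζ ≈ 0.642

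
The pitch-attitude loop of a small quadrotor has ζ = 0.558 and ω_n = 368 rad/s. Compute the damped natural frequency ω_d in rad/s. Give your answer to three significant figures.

ω_d = ω_n√(1−ζ²) = 368·√0.689 = 305 rad/s.

ω_d ≈ 305 rad/s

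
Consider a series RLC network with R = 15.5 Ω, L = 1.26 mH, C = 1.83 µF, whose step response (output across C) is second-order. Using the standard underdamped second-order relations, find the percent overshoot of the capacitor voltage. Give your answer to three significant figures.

For a series RLC circuit (capacitor voltage as output), ω_n = 1/√(LC) = 1/√(1.26 mH · 1.83 µF) = 20800 rad/s.
ζ = (R/2)·√(C/L) = (15.5/2)·√(1.83 µF/1.26 mH) = 0.295.
Overshoot: exp(−π·0.295/√(1−0.295²)) = 0.379, i.e. 37.9%.

%OS ≈ 37.9%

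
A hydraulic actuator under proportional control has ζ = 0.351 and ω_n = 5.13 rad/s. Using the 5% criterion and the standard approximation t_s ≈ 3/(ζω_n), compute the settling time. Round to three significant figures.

t_s ≈ 1.67 s

t_s ≈ 3/(ζω_n) = 3/(0.351 × 5.13) = 1.67 s.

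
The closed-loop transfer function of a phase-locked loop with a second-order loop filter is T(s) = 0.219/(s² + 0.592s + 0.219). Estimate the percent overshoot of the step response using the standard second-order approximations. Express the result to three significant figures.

%OS ≈ 7.69%

Matching coefficients with s² + 2ζω_n s + ω_n² gives ω_n² = 0.219 ⇒ ω_n = 0.468 rad/s, and ζ = 0.592/(2ω_n) = 0.633.
%OS = 100 e^{−πζ/√(1−ζ²)} with ζ = 0.633 gives 7.69%.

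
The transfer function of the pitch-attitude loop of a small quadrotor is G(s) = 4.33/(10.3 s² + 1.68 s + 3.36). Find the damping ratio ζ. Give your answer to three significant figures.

ζ ≈ 0.143

Dividing through by 10.3: denominator becomes s² + 0.1631 s + 0.3262.
So ω_n = √0.3262 = 0.571 rad/s and ζ = 0.1631/(2·0.571) = 0.143.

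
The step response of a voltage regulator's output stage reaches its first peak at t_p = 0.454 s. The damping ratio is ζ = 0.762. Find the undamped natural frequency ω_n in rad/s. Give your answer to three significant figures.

Peak time t_p = π/ω_d, so ω_d = π/t_p = π/0.454 = 6.92 rad/s.
ω_n = ω_d/√(1−ζ²) = 6.92/√0.419 = 10.7 rad/s.

ω_n ≈ 10.7 rad/s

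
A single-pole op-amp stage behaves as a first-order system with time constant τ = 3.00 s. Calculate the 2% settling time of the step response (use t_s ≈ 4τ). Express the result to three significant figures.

t_s ≈ 4τ = 12.0 s.

t_s ≈ 12.0 s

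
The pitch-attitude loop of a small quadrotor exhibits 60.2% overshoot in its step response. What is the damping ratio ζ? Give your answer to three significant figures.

ζ ≈ 0.159

From %OS = 100·exp(−πζ/√(1−ζ²)), invert to get ζ = −ln(OS)/√(π² + ln²(OS)) with OS = 0.602.
−ln 0.602 = 0.5075, so ζ = 0.5075/√(π² + 0.2576) = 0.159.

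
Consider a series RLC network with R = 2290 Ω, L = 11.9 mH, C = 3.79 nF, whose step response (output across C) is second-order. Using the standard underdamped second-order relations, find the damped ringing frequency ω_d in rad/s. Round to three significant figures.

ω_d ≈ 114000 rad/s

For a series RLC circuit (capacitor voltage as output), ω_n = 1/√(LC) = 1/√(11.9 mH · 3.79 nF) = 149000 rad/s.
ζ = (R/2)·√(C/L) = (2290/2)·√(3.79 nF/11.9 mH) = 0.646.
ω_d = ω_n√(1−ζ²) = 114000 rad/s.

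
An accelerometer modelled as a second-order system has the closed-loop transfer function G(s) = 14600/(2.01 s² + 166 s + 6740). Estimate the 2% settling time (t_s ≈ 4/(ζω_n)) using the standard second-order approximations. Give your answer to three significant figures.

Dividing through by 2.01: denominator becomes s² + 82.59 s + 3353.
So ω_n = √3353 = 57.9 rad/s and ζ = 82.59/(2·57.9) = 0.713.
t_s ≈ 4/(ζω_n) = 0.0969 s.

t_s ≈ 0.0969 s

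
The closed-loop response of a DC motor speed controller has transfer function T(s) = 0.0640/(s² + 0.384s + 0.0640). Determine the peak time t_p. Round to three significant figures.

Comparing the denominator to s² + 2ζω_n s + ω_n²: ω_n = √0.0640 = 0.253 rad/s, and 2ζω_n = 0.384 so ζ = 0.384/(2·0.253) = 0.759.
ω_d = 0.253·√(1 − 0.759²) = 0.165 rad/s. Then t_p = π/ω_d = 19.1 s.

t_p ≈ 19.1 s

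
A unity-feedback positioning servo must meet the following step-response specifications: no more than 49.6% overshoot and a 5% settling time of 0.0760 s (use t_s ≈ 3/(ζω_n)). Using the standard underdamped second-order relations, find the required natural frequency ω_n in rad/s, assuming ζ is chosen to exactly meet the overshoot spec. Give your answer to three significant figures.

ω_n ≈ 181 rad/s

From %OS = 100·exp(−πζ/√(1−ζ²)), invert to get ζ = −ln(OS)/√(π² + ln²(OS)) with OS = 0.496.
−ln 0.496 = 0.7012, so ζ = 0.7012/√(π² + 0.4917) = 0.218.
Then ω_n = 3/(ζ t_s) = 3/(0.218 × 0.0760) = 181 rad/s.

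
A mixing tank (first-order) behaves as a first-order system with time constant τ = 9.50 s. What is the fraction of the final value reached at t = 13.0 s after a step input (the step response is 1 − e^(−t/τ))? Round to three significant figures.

y/y_∞ ≈ 0.745

y(t)/y_∞ = 1 − e^(−t/τ) = 1 − e^(−13.0/9.50) = 1 − e^(−1.37) = 0.745.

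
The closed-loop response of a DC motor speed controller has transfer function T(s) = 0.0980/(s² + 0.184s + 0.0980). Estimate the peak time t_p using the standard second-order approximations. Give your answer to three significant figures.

t_p ≈ 10.5 s

ω_n = √0.0980 = 0.313 rad/s; ζ = 0.184/(2·0.313) = 0.294.
ω_d = ω_n√(1−ζ²) = 0.299 rad/s. Then t_p = π/ω_d = 10.5 s.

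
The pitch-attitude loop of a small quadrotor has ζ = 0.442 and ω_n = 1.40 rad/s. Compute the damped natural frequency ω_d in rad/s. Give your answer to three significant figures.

ω_d ≈ 1.26 rad/s

ω_d = ω_n√(1−ζ²) = 1.40·√0.805 = 1.26 rad/s.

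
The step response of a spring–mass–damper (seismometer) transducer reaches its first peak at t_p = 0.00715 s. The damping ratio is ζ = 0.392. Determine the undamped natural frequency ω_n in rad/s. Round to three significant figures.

ω_n ≈ 478 rad/s

Peak time t_p = π/ω_d, so ω_d = π/t_p = π/0.00715 = 439 rad/s.
ω_n = ω_d/√(1−ζ²) = 439/√0.846 = 478 rad/s.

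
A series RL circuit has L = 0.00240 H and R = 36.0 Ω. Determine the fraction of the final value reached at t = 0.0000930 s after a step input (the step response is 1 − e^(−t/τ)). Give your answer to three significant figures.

y/y_∞ ≈ 0.752

τ = L/R = 0.00240/36.0 = 0.0000667 s.
y(t)/y_∞ = 1 − e^(−t/τ) = 1 − e^(−0.0000930/0.0000667) = 1 − e^(−1.40) = 0.752.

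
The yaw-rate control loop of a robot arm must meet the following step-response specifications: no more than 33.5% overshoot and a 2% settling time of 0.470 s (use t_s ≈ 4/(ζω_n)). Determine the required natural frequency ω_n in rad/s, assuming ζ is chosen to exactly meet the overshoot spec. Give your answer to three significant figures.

ω_n ≈ 25.9 rad/s

Inverting the overshoot relation: ζ = |ln 0.335|/√(π² + ln²0.335) = 0.329.
Then ω_n = 4/(ζ t_s) = 4/(0.329 × 0.470) = 25.9 rad/s.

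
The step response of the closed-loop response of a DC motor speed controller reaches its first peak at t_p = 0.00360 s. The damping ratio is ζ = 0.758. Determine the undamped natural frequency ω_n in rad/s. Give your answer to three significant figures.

Peak time t_p = π/ω_d, so ω_d = π/t_p = π/0.00360 = 873 rad/s.
ω_n = ω_d/√(1−ζ²) = 873/√0.425 = 1340 rad/s.

ω_n ≈ 1340 rad/s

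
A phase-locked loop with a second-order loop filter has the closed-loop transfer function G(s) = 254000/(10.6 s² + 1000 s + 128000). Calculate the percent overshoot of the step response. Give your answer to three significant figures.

Dividing through by 10.6: denominator becomes s² + 94.34 s + 12080.
So ω_n = √12080 = 110 rad/s and ζ = 94.34/(2·110) = 0.429.
Overshoot: exp(−π·0.429/√(1−0.429²)) = 0.225, i.e. 22.5%.

%OS ≈ 22.5%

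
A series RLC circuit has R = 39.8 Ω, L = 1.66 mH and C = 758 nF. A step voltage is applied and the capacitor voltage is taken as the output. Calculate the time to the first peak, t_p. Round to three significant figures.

t_p ≈ 0.000123 s

For a series RLC circuit (capacitor voltage as output), ω_n = 1/√(LC) = 1/√(1.66 mH · 758 nF) = 28200 rad/s.
ζ = (R/2)·√(C/L) = (39.8/2)·√(758 nF/1.66 mH) = 0.425.
ω_d = 28200·√(1 − 0.425²) = 25500 rad/s. t_p = π/ω_d = 0.000123 s.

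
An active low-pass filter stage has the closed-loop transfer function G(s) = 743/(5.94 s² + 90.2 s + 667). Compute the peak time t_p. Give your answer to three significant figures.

Dividing through by 5.94: denominator becomes s² + 15.19 s + 112.3.
So ω_n = √112.3 = 10.6 rad/s and ζ = 15.19/(2·10.6) = 0.717.
ω_d = ω_n√(1−ζ²) = 7.39 rad/s. t_p = π/ω_d = 0.425 s.

t_p ≈ 0.425 s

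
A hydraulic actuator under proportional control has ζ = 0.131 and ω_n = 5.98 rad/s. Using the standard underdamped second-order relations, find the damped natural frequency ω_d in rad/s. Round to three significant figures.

ω_d ≈ 5.93 rad/s

ω_d = ω_n√(1−ζ²) = 5.98·√0.983 = 5.93 rad/s.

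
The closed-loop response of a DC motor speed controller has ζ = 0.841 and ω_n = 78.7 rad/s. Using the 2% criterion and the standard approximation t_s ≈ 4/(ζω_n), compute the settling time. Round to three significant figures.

t_s ≈ 4/(ζω_n) = 4/(0.841 × 78.7) = 0.0604 s.

t_s ≈ 0.0604 s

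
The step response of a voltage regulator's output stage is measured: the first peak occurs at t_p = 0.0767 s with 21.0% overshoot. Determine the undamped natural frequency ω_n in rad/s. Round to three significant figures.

ω_n ≈ 45.7 rad/s

The overshoot fixes ζ = −ln(OS)/√(π²+ln²(OS)) = 0.445.
t_p = π/ω_d ⇒ ω_d = 41.0 rad/s; then ω_n = ω_d/√(1−ζ²) = 45.7 rad/s.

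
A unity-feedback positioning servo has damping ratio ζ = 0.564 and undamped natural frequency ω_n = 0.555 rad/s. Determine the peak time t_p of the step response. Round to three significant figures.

The damped frequency is ω_d = ω_n√(1−ζ²) = 0.555·√(1−0.318) = 0.458 rad/s.
Peak time t_p = π/ω_d = π/0.458 = 6.85 s.

t_p ≈ 6.85 s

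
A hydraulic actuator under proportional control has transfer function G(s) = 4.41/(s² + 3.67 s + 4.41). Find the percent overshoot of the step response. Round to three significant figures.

%OS ≈ 0.353%

ω_n = √4.41 = 2.10 rad/s; ζ = 3.67/(2·2.10) = 0.874.
%OS = 100 e^{−πζ/√(1−ζ²)} with ζ = 0.874 gives 0.353%.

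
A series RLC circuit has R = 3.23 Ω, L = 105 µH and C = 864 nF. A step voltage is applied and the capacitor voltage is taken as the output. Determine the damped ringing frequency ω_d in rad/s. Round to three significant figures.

ω_d ≈ 104000 rad/s

For a series RLC circuit (capacitor voltage as output), ω_n = 1/√(LC) = 1/√(105 µH · 864 nF) = 105000 rad/s.
ζ = (R/2)·√(C/L) = (3.23/2)·√(864 nF/105 µH) = 0.146.
ω_d = 105000·√(1 − 0.146²) = 104000 rad/s.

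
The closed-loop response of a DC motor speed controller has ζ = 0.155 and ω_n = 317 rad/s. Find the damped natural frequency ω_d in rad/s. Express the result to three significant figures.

ω_d = ω_n√(1−ζ²) = 317·√0.976 = 313 rad/s.

ω_d ≈ 313 rad/s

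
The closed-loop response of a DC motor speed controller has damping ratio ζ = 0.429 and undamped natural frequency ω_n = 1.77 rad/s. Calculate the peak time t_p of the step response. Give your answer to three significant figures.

t_p ≈ 1.96 s

The damped frequency is ω_d = ω_n√(1−ζ²) = 1.77·√(1−0.184) = 1.60 rad/s.
Peak time t_p = π/ω_d = π/1.60 = 1.96 s.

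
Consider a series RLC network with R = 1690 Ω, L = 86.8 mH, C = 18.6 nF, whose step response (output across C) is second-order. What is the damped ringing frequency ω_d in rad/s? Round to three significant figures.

ω_d ≈ 22900 rad/s

For a series RLC circuit (capacitor voltage as output), ω_n = 1/√(LC) = 1/√(86.8 mH · 18.6 nF) = 24900 rad/s.
ζ = (R/2)·√(C/L) = (1690/2)·√(18.6 nF/86.8 mH) = 0.391.
ω_d = ω_n√(1−ζ²) = 22900 rad/s.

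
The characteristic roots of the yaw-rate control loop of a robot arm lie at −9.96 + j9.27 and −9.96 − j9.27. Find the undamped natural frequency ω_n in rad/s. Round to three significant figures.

ω_n ≈ 13.6 rad/s

|pole| = ω_n = √(9.96² + 9.27²) = 13.6 rad/s; ζ = cos θ = σ/ω_n = 0.732.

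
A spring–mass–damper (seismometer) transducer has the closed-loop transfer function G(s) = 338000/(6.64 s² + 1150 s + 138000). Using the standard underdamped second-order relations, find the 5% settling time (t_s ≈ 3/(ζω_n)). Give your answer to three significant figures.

Dividing through by 6.64: denominator becomes s² + 173.2 s + 20780.
So ω_n = √20780 = 144 rad/s and ζ = 173.2/(2·144) = 0.601.
t_s ≈ 3/(ζω_n) = 0.0346 s.

t_s ≈ 0.0346 s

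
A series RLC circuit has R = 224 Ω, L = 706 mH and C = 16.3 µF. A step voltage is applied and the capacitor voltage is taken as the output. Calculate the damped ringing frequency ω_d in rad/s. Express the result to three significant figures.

For a series RLC circuit (capacitor voltage as output), ω_n = 1/√(LC) = 1/√(706 mH · 16.3 µF) = 295 rad/s.
ζ = (R/2)·√(C/L) = (224/2)·√(16.3 µF/706 mH) = 0.538.
ω_d = ω_n√(1−ζ²) = 248 rad/s.

ω_d ≈ 248 rad/s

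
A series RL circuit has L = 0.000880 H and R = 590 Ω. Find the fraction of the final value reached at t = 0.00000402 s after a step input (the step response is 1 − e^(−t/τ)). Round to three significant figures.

y/y_∞ ≈ 0.932

τ = L/R = 0.000880/590 = 0.00000149 s.
y(t)/y_∞ = 1 − e^(−t/τ) = 1 − e^(−0.00000402/0.00000149) = 1 − e^(−2.70) = 0.932.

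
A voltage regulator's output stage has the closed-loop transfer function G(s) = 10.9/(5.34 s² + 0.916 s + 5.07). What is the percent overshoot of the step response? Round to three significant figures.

%OS ≈ 75.8%

Dividing through by 5.34: denominator becomes s² + 0.1715 s + 0.9494.
So ω_n = √0.9494 = 0.974 rad/s and ζ = 0.1715/(2·0.974) = 0.0880.
%OS = 100·exp(−πζ/√(1−ζ²)) = 75.8%.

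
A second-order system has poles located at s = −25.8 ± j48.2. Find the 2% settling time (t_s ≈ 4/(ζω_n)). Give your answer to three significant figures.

t_s ≈ 0.155 s

For poles at −σ ± jω_d, ζω_n = σ = 25.8, so t_s ≈ 4/σ = 0.155 s.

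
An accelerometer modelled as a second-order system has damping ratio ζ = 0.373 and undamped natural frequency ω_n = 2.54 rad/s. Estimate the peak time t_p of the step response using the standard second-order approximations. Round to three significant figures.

t_p ≈ 1.33 s

The damped frequency is ω_d = ω_n√(1−ζ²) = 2.54·√(1−0.139) = 2.36 rad/s.
Peak time t_p = π/ω_d = π/2.36 = 1.33 s.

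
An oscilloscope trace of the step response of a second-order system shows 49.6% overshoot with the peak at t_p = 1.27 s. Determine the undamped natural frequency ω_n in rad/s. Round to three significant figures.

The overshoot fixes ζ = −ln(OS)/√(π²+ln²(OS)) = 0.218.
t_p = π/ω_d ⇒ ω_d = 2.47 rad/s; then ω_n = ω_d/√(1−ζ²) = 2.53 rad/s.

ω_n ≈ 2.53 rad/s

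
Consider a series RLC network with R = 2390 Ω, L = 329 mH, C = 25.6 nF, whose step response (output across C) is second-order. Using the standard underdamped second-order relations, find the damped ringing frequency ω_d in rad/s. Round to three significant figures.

For a series RLC circuit (capacitor voltage as output), ω_n = 1/√(LC) = 1/√(329 mH · 25.6 nF) = 10900 rad/s.
ζ = (R/2)·√(C/L) = (2390/2)·√(25.6 nF/329 mH) = 0.333.
The damped frequency ω_d = ω_n√(1−ζ²) = 10300 rad/s.

ω_d ≈ 10300 rad/s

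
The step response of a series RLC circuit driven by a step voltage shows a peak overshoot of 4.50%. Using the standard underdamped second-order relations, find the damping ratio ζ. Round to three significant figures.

Inverting the overshoot relation: ζ = |ln 0.0450|/√(π² + ln²0.0450) = 0.703.

ζ ≈ 0.703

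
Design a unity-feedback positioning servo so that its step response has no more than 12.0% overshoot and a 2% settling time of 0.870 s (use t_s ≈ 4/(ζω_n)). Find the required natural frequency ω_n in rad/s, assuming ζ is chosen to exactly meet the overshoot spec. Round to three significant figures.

ω_n ≈ 8.22 rad/s

ζ = −ln(OS)/√(π² + (ln OS)²). With OS = 0.120, ln OS = −2.120 and ζ = 2.120/3.790 = 0.559.
Then ω_n = 4/(ζ t_s) = 4/(0.559 × 0.870) = 8.22 rad/s.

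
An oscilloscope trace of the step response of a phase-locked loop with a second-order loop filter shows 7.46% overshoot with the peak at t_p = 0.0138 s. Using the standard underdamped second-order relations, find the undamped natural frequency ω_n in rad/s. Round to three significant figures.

ζ from %OS: ζ = |ln 0.0746|/√(π²+ln²0.0746) = 0.637.
From t_p = π/ω_d, ω_d = π/0.0138 = 228 rad/s, so ω_n = ω_d/√(1−ζ²) = 295 rad/s.

ω_n ≈ 295 rad/s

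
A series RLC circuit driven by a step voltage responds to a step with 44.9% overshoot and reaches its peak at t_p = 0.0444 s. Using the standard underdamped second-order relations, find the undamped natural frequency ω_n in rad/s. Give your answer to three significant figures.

From the overshoot, ζ = −ln(OS)/√(π²+ln²(OS)) = 0.247.
t_p = π/ω_d ⇒ ω_d = 70.8 rad/s; then ω_n = ω_d/√(1−ζ²) = 73.0 rad/s.

ω_n ≈ 73.0 rad/s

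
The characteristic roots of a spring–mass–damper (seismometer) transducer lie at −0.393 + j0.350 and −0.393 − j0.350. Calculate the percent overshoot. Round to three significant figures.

|pole| = ω_n = √(0.393² + 0.350²) = 0.526 rad/s; ζ = cos θ = σ/ω_n = 0.747.
%OS = 100 e^{−πζ/√(1−ζ²)} with ζ = 0.747 gives 2.94%.

%OS ≈ 2.94%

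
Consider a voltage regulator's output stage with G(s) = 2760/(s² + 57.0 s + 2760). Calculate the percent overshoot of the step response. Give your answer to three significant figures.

ω_n = √2760 = 52.5 rad/s; ζ = 57.0/(2·52.5) = 0.542.
Overshoot: exp(−π·0.542/√(1−0.542²)) = 0.132, i.e. 13.2%.

%OS ≈ 13.2%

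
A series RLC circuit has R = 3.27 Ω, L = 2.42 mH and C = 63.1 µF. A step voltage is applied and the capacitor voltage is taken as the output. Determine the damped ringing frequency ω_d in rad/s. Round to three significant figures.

For a series RLC circuit (capacitor voltage as output), ω_n = 1/√(LC) = 1/√(2.42 mH · 63.1 µF) = 2560 rad/s.
ζ = (R/2)·√(C/L) = (3.27/2)·√(63.1 µF/2.42 mH) = 0.264.
The damped frequency ω_d = ω_n√(1−ζ²) = 2470 rad/s.

ω_d ≈ 2470 rad/s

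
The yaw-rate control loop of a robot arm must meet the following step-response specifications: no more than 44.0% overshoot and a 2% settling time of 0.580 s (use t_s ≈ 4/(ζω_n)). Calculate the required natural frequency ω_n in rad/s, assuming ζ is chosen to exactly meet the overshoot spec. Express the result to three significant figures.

ω_n ≈ 27.3 rad/s

Inverting the overshoot relation: ζ = |ln 0.440|/√(π² + ln²0.440) = 0.253.
Then ω_n = 4/(ζ t_s) = 4/(0.253 × 0.580) = 27.3 rad/s.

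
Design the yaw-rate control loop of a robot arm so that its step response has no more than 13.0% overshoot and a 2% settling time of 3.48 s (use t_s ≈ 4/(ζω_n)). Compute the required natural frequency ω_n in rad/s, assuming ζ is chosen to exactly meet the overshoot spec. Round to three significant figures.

ω_n ≈ 2.11 rad/s

Inverting the overshoot relation: ζ = |ln 0.130|/√(π² + ln²0.130) = 0.545.
Then ω_n = 4/(ζ t_s) = 4/(0.545 × 3.48) = 2.11 rad/s.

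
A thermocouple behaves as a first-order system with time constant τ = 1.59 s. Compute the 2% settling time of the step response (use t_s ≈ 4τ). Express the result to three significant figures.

t_s ≈ 6.36 s

t_s ≈ 4τ = 6.36 s.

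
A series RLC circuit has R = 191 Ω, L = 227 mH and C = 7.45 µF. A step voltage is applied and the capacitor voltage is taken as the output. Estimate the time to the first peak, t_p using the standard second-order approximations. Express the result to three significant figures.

For a series RLC circuit (capacitor voltage as output), ω_n = 1/√(LC) = 1/√(227 mH · 7.45 µF) = 769 rad/s.
ζ = (R/2)·√(C/L) = (191/2)·√(7.45 µF/227 mH) = 0.547.
ω_d = ω_n√(1−ζ²) = 644 rad/s. t_p = π/ω_d = 0.00488 s.

t_p ≈ 0.00488 s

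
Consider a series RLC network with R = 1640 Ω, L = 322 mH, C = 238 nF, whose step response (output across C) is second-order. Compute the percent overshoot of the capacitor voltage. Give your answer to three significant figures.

For a series RLC circuit (capacitor voltage as output), ω_n = 1/√(LC) = 1/√(322 mH · 238 nF) = 3610 rad/s.
ζ = (R/2)·√(C/L) = (1640/2)·√(238 nF/322 mH) = 0.705.
%OS = 100·exp(−πζ/√(1−ζ²)) = 4.40%.

%OS ≈ 4.40%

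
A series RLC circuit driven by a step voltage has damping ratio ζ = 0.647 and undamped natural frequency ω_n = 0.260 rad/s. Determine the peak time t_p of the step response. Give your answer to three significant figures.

t_p ≈ 15.8 s

The damped frequency is ω_d = ω_n√(1−ζ²) = 0.260·√(1−0.419) = 0.198 rad/s.
Peak time t_p = π/ω_d = π/0.198 = 15.8 s.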